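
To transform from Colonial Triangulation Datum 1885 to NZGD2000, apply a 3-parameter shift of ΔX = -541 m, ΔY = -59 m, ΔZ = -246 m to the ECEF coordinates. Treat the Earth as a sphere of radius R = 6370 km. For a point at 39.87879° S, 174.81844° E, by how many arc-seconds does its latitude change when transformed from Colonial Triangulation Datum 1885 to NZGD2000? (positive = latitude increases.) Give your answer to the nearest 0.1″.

sin φ = -0.641166, cos φ = 0.767403, sin λ = 0.090312, cos λ = -0.995914.
North component: ΔN = −sin φ cos λ·ΔX − sin φ sin λ·ΔY + cos φ·ΔZ = −(-0.641166)(-0.995914)(-541) − (-0.641166)(0.090312)(-59) + (0.767403)(-246) = 153.26 m.
1° of latitude spans πR/180 = 111177 m, so Δφ = 153.26 / 111177 × 3600 = 4.963″.

Δφ = 5.0″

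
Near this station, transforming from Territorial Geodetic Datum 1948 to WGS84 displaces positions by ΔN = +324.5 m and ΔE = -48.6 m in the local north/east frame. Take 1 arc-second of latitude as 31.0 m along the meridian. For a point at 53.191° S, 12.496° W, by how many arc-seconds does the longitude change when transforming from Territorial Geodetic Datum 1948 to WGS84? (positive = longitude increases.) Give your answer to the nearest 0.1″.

Δλ = -2.6″

At latitude -53.191°, cos φ = 0.599149.
1″ of longitude at this latitude = 31.00 × cos φ = 18.5736 m, so Δλ = -48.6 / 18.5736 = -2.617″.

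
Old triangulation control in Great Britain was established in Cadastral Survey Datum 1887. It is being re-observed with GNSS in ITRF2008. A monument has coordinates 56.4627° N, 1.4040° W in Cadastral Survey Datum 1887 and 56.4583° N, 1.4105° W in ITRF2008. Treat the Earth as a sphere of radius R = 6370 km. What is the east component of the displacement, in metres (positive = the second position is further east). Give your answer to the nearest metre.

Δφ = 56.4583° − 56.4627° = -0.0044°; Δλ = -1.4105° − -1.4040° = -0.0065°.
1° along a meridian = πR/180 = 111177 m.
ΔN = Δφ × 111177 = -489.2 m; ΔE = Δλ × 111177 × cos(56.4627°) = -0.0065 × 111177 × 0.552480 = -399.3 m.

ΔE = -399 m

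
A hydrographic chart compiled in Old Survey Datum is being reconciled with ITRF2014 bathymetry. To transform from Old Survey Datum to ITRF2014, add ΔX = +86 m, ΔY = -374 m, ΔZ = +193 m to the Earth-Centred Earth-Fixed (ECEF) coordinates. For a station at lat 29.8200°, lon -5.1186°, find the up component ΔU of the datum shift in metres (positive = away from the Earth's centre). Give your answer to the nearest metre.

ΔU = 199 m

The local up (radial) axis is (cos φ cos λ, cos φ sin λ, sin φ), giving ΔU = 74.315 + 28.949 + 95.974 = 199.24 m.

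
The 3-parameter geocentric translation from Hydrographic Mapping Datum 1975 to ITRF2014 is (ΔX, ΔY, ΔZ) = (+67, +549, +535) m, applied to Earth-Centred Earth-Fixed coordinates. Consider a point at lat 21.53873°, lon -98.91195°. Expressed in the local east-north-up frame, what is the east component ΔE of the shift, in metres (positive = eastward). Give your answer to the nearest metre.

The local east axis at (φ, λ) is (−sin λ, cos λ, 0), so ΔE = −sin(-98.91195°)·67 + cos(-98.91195°)·549 = -18.86 m.

ΔE = -19 m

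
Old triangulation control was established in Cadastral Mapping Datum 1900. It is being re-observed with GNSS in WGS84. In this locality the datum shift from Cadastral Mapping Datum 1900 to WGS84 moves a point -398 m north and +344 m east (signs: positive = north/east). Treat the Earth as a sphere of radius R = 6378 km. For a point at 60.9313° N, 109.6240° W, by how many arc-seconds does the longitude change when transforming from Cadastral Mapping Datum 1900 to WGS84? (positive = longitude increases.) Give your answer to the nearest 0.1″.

Δλ = 22.9″

At latitude 60.9313°, cos φ = 0.485858.
One radian of longitude at latitude φ spans R cos φ, so Δλ = ΔE / (R cos φ) = 344.0 / (6378000 × 0.485858) = 1.1101e-04 rad = 22.898″.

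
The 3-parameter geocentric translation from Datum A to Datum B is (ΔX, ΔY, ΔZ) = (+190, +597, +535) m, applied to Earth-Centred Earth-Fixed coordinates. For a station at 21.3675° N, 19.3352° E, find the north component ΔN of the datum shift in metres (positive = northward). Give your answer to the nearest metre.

ΔN = 361 m

At φ = 21.3675°, λ = 19.3352°: sin φ = 0.364349, cos φ = 0.931263, sin λ = 0.331094, cos λ = 0.943598.
ΔN = −sin φ cos λ·ΔX − sin φ sin λ·ΔY + cos φ·ΔZ = −(0.364349)(0.943598)(190) − (0.364349)(0.331094)(597) + (0.931263)(535) = 360.89 m.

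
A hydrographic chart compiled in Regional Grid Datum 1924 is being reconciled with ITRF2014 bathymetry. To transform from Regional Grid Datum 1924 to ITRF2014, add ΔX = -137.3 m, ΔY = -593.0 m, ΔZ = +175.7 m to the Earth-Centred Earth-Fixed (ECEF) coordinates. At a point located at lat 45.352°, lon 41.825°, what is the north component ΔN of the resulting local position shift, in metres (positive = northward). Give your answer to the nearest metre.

At φ = 45.352°, λ = 41.825°: sin φ = 0.711438, cos φ = 0.702749, sin λ = 0.666858, cos λ = 0.745185.
ΔN = −sin φ cos λ·ΔX − sin φ sin λ·ΔY + cos φ·ΔZ = −(0.711438)(0.745185)(-137.3) − (0.711438)(0.666858)(-593.0) + (0.702749)(175.7) = 477.60 m.

ΔN = 478 m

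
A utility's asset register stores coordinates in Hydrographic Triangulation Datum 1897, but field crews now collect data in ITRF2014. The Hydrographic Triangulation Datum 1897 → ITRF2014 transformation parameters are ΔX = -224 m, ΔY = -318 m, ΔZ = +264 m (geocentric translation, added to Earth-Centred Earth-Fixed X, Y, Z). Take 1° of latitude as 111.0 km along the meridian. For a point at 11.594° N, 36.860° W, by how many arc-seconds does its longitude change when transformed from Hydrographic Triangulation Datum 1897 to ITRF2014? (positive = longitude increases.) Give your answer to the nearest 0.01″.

sin φ = 0.200975, cos φ = 0.979596, sin λ = -0.599862, cos λ = 0.800104.
East component: ΔE = −sin λ·ΔX + cos λ·ΔY = −(-0.599862)(-224) + (0.800104)(-318) = -388.80 m.
1° of latitude spans 111000 m; at latitude φ, 1° of longitude spans that × cos φ = 108735.2 m, so Δλ = -388.80 / 108735.2 × 3600 = -12.872″.

Δλ = -12.87″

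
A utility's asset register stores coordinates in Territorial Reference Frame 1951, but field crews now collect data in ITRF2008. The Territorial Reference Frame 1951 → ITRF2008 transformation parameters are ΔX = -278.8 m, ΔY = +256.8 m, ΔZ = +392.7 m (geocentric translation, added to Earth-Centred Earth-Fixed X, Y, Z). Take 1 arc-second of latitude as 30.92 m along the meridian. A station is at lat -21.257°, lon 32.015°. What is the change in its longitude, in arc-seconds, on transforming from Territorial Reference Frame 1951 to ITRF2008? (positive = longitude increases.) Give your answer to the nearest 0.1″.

sin φ = -0.362552, cos φ = 0.931964, sin λ = 0.530141, cos λ = 0.847909.
East component: ΔE = −sin λ·ΔX + cos λ·ΔY = −(0.530141)(-278.8) + (0.847909)(256.8) = 365.55 m.
1° of latitude spans 3600 × 30.92 = 111312 m; at latitude φ, 1° of longitude spans that × cos φ = 103738.7 m, so Δλ = 365.55 / 103738.7 × 3600 = 12.685″.

Δλ = 12.7″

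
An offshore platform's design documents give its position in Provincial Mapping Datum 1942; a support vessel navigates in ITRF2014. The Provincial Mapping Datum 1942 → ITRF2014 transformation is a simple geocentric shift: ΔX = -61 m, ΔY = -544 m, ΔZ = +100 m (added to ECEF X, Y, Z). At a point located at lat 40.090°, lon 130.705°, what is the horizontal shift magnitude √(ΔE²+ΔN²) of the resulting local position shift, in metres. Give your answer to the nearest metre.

At φ = 40.090°, λ = 130.705°: sin φ = 0.643990, cos φ = 0.765034, sin λ = 0.758077, cos λ = -0.652165.
ΔE = −sin λ·ΔX + cos λ·ΔY = −(0.758077)·(-61) + (-0.652165)·(-544) = 401.02 m.
ΔN = −sin φ cos λ·ΔX − sin φ sin λ·ΔY + cos φ·ΔZ = −(0.643990)(-0.652165)(-61) − (0.643990)(0.758077)(-544) + (0.765034)(100) = 316.46 m.
Horizontal magnitude = √(ΔE² + ΔN²) = √(401.02² + 316.46²) = 510.85 m.

511 m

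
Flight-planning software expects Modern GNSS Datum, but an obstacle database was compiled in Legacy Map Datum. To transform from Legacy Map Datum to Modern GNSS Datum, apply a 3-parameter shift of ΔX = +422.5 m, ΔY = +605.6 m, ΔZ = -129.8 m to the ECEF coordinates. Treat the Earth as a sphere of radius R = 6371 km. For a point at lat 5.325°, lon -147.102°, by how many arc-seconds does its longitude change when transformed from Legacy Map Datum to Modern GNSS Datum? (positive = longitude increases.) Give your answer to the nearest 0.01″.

Δλ = -9.07″

sin φ = 0.092805, cos φ = 0.995684, sin λ = -0.543145, cos λ = -0.839639.
East component: ΔE = −sin λ·ΔX + cos λ·ΔY = −(-0.543145)(422.5) + (-0.839639)(605.6) = -279.01 m.
1° of latitude spans πR/180 = 111195 m; at latitude φ, 1° of longitude spans that × cos φ = 110715.0 m, so Δλ = -279.01 / 110715.0 × 3600 = -9.072″.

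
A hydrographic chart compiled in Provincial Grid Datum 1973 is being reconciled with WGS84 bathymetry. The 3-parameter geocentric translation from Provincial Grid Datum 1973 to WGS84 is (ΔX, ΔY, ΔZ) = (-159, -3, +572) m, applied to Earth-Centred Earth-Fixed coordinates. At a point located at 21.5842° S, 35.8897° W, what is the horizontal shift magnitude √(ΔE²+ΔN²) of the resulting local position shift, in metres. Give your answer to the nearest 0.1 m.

The local east axis at (φ, λ) is (−sin λ, cos λ, 0), so ΔE = −sin(-35.8897°)·(-159) + cos(-35.8897°)·(-3) = -95.64 m.
The local north axis is (−sin φ cos λ, −sin φ sin λ, cos φ), giving ΔN = -47.386 + 0.647 + 531.890 = 485.15 m.
Horizontal magnitude = √(ΔE² + ΔN²) = √((-95.64)² + 485.15²) = 494.49 m.

494.5 m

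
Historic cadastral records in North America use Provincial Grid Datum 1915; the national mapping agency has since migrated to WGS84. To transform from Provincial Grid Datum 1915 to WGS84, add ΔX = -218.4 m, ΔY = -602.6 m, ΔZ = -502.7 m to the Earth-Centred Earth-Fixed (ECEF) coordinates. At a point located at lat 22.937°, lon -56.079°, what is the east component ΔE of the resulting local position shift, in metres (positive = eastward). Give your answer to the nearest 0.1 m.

At φ = 22.937°, λ = -56.079°: sin φ = 0.389719, cos φ = 0.920934, sin λ = -0.829808, cos λ = 0.558049.
ΔE = −sin λ·ΔX + cos λ·ΔY = −(-0.829808)·(-218.4) + (0.558049)·(-602.6) = -517.51 m.

ΔE = -517.5 m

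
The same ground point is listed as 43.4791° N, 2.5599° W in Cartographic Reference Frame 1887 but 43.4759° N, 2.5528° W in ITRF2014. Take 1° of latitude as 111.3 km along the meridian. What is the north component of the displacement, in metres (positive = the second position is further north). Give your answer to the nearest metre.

ΔN = -356 m

Δφ = 43.4759° − 43.4791° = -0.0032°; Δλ = -2.5528° − -2.5599° = +0.0071°.
ΔN = Δφ × 111300 = -356.2 m; ΔE = Δλ × 111300 × cos(43.4791°) = +0.0071 × 111300 × 0.725625 = 573.4 m.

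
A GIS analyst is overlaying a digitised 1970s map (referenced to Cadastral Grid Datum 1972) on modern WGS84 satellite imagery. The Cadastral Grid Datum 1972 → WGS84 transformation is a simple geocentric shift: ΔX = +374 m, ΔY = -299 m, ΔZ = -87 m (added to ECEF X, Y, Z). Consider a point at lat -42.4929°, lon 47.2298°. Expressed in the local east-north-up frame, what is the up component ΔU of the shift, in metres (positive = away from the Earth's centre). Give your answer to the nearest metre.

The local up (radial) axis is (cos φ cos λ, cos φ sin λ, sin φ), giving ΔU = 187.266 − 161.844 + 58.768 = 84.19 m.

ΔU = 84 m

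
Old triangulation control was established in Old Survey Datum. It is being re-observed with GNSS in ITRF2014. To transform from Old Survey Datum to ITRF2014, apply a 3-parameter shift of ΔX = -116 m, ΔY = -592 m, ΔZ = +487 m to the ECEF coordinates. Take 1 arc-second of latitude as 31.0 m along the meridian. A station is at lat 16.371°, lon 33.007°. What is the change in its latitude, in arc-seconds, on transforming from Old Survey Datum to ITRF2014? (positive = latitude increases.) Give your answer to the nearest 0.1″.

Δφ = 18.9″

sin φ = 0.281856, cos φ = 0.959457, sin λ = 0.544741, cos λ = 0.838604.
North component: ΔN = −sin φ cos λ·ΔX − sin φ sin λ·ΔY + cos φ·ΔZ = −(0.281856)(0.838604)(-116) − (0.281856)(0.544741)(-592) + (0.959457)(487) = 585.57 m.
1° of latitude spans 3600 × 31.00 = 111600 m, so Δφ = 585.57 / 111600 × 3600 = 18.889″.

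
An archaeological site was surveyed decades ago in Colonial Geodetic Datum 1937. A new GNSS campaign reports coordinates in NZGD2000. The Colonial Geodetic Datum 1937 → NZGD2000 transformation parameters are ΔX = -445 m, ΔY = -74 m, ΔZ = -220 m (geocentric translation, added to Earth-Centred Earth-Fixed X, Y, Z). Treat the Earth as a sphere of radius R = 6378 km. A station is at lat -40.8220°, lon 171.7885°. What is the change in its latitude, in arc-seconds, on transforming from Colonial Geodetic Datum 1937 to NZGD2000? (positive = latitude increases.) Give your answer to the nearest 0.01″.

sin φ = -0.653711, cos φ = 0.756744, sin λ = 0.142828, cos λ = -0.989748.
North component: ΔN = −sin φ cos λ·ΔX − sin φ sin λ·ΔY + cos φ·ΔZ = −(-0.653711)(-0.989748)(-445) − (-0.653711)(0.142828)(-74) + (0.756744)(-220) = 114.53 m.
1° of latitude spans πR/180 = 111317 m, so Δφ = 114.53 / 111317 × 3600 = 3.704″.

Δφ = 3.70″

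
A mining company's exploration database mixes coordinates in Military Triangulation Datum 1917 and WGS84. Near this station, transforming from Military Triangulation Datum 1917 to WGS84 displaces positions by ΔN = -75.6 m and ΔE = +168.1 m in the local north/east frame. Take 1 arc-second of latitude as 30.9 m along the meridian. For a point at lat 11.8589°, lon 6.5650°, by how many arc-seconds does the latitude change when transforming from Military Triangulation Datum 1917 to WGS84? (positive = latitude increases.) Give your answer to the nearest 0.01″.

Δφ = -2.45″

1″ of latitude = 30.90 m, so Δφ = -75.6 / 30.90 = -2.447″.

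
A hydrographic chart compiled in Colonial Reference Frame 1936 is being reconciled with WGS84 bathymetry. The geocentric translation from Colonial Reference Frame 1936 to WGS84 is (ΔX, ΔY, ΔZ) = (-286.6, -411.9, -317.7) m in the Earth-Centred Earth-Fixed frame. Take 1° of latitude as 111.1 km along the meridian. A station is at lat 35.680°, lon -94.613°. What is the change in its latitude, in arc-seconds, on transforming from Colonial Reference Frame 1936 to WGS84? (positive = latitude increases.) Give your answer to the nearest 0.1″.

sin φ = 0.583258, cos φ = 0.812287, sin λ = -0.996761, cos λ = -0.080425.
North component: ΔN = −sin φ cos λ·ΔX − sin φ sin λ·ΔY + cos φ·ΔZ = −(0.583258)(-0.080425)(-286.6) − (0.583258)(-0.996761)(-411.9) + (0.812287)(-317.7) = -510.97 m.
1° of latitude spans 111100 m, so Δφ = -510.97 / 111100 × 3600 = -16.557″.

Δφ = -16.6″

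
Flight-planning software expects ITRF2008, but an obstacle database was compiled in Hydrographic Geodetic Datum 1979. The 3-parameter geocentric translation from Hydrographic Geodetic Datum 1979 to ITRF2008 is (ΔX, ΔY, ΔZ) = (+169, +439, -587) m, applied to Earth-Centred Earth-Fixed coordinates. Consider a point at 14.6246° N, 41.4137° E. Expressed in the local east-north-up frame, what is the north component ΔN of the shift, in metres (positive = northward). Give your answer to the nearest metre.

At φ = 14.6246°, λ = 41.4137°: sin φ = 0.252485, cos φ = 0.967601, sin λ = 0.661491, cos λ = 0.749953.
ΔN = −sin φ cos λ·ΔX − sin φ sin λ·ΔY + cos φ·ΔZ = −(0.252485)(0.749953)(169) − (0.252485)(0.661491)(439) + (0.967601)(-587) = -673.30 m.

ΔN = -673 m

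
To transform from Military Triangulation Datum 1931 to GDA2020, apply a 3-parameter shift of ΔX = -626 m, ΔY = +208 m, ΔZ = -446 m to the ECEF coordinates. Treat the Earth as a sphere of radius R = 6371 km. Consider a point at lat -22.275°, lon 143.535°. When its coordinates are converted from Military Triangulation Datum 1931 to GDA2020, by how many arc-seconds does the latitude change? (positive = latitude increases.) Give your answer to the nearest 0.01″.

Δφ = -5.67″

sin φ = -0.379052, cos φ = 0.925375, sin λ = 0.594332, cos λ = -0.804220.
North component: ΔN = −sin φ cos λ·ΔX − sin φ sin λ·ΔY + cos φ·ΔZ = −(-0.379052)(-0.804220)(-626) − (-0.379052)(0.594332)(208) + (0.925375)(-446) = -175.03 m.
1° of latitude spans πR/180 = 111195 m, so Δφ = -175.03 / 111195 × 3600 = -5.667″.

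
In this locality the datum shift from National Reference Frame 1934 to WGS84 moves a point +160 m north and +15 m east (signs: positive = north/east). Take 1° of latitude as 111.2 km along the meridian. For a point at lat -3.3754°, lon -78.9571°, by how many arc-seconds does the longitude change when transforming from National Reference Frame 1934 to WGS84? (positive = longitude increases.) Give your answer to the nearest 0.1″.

Δλ = 0.5″

At latitude -3.3754°, cos φ = 0.998265.
1° of longitude at this latitude = 111.2 × cos φ = 111.01 km, so Δλ = 15.0 / 111007.1 = 0.0001351° = 0.486″.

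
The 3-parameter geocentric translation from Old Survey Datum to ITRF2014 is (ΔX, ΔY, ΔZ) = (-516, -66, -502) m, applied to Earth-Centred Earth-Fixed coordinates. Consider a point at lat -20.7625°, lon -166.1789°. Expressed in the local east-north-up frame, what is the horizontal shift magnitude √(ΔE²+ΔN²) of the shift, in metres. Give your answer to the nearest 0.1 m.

292.2 m

At φ = -20.7625°, λ = -166.1789°: sin φ = -0.354495, cos φ = 0.935058, sin λ = -0.238891, cos λ = -0.971046.
ΔE = −sin λ·ΔX + cos λ·ΔY = −(-0.238891)·(-516) + (-0.971046)·(-66) = -59.18 m.
ΔN = −sin φ cos λ·ΔX − sin φ sin λ·ΔY + cos φ·ΔZ = −(-0.354495)(-0.971046)(-516) − (-0.354495)(-0.238891)(-66) + (0.935058)(-502) = -286.19 m.
Horizontal magnitude = √(ΔE² + ΔN²) = √((-59.18)² + (-286.19)²) = 292.24 m.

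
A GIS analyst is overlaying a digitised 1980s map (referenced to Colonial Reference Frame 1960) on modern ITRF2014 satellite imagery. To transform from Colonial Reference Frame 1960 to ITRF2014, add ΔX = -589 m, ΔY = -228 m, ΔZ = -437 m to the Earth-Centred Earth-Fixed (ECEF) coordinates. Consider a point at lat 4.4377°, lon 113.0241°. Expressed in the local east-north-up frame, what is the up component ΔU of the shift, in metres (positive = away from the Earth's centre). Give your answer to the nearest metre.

At φ = 4.4377°, λ = 113.0241°: sin φ = 0.077375, cos φ = 0.997002, sin λ = 0.920340, cos λ = -0.391118.
ΔU = cos φ cos λ·ΔX + cos φ sin λ·ΔY + sin φ·ΔZ = (0.997002)(-0.391118)(-589) + (0.997002)(0.920340)(-228) + (0.077375)(-437) = -13.34 m.

ΔU = -13 m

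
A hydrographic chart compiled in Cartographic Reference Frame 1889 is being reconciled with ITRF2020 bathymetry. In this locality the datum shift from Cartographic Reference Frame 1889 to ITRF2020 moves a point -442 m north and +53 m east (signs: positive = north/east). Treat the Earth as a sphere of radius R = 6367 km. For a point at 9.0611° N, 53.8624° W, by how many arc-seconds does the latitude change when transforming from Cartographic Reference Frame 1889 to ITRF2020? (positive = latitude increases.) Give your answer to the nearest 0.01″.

Δφ = -14.32″

On a sphere of radius R, 1 rad of latitude = R, so Δφ = ΔN / R = -442.0 / 6367000 = -6.9420e-05 rad = -14.319″.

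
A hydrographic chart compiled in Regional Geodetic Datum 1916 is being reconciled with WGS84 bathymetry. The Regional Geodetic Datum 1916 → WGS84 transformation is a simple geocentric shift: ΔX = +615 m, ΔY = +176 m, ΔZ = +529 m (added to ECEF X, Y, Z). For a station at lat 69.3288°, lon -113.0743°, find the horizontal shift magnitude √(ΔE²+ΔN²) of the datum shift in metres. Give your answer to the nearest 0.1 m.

751.4 m

At φ = 69.3288°, λ = -113.0743°: sin φ = 0.935622, cos φ = 0.353005, sin λ = -0.919997, cos λ = -0.391924.
ΔE = −sin λ·ΔX + cos λ·ΔY = −(-0.919997)·(615) + (-0.391924)·(176) = 496.82 m.
ΔN = −sin φ cos λ·ΔX − sin φ sin λ·ΔY + cos φ·ΔZ = −(0.935622)(-0.391924)(615) − (0.935622)(-0.919997)(176) + (0.353005)(529) = 563.75 m.
Horizontal magnitude = √(ΔE² + ΔN²) = √(496.82² + 563.75²) = 751.43 m.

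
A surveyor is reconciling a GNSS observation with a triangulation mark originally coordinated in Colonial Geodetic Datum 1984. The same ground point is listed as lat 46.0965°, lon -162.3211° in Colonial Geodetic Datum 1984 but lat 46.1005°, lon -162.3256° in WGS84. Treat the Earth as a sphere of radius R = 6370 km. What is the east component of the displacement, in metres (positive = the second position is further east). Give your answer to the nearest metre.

ΔE = -347 m

Δφ = 46.1005° − 46.0965° = +0.0040°; Δλ = -162.3256° − -162.3211° = -0.0045°.
1° along a meridian = πR/180 = 111177 m.
ΔN = Δφ × 111177 = 444.7 m; ΔE = Δλ × 111177 × cos(46.0965°) = -0.0045 × 111177 × 0.693446 = -346.9 m.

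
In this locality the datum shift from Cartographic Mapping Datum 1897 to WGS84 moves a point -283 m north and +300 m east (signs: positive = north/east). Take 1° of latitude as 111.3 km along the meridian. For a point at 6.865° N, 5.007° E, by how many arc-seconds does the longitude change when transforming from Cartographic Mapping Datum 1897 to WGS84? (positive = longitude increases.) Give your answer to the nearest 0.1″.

At latitude 6.865°, cos φ = 0.992831.
1° of longitude at this latitude = 111.3 × cos φ = 110.50 km, so Δλ = 300.0 / 110502.0 = 0.0027149° = 9.774″.

Δλ = 9.8″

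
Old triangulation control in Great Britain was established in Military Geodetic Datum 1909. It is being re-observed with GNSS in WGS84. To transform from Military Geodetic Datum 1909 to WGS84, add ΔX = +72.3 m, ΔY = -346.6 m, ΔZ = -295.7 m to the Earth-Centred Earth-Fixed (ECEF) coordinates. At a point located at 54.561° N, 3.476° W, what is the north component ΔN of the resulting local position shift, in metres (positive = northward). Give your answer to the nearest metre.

ΔN = -247 m

At φ = 54.561°, λ = -3.476°: sin φ = 0.814733, cos φ = 0.579836, sin λ = -0.060630, cos λ = 0.998160.
ΔN = −sin φ cos λ·ΔX − sin φ sin λ·ΔY + cos φ·ΔZ = −(0.814733)(0.998160)(72.3) − (0.814733)(-0.060630)(-346.6) + (0.579836)(-295.7) = -247.38 m.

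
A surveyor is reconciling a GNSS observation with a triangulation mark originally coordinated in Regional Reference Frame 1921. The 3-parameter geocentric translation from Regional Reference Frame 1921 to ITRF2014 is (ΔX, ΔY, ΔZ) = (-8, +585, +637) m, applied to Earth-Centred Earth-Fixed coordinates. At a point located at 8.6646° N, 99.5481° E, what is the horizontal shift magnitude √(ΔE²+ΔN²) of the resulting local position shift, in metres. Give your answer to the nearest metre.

At φ = 8.6646°, λ = 99.5481°: sin φ = 0.150650, cos φ = 0.988587, sin λ = 0.986147, cos λ = -0.165876.
ΔE = −sin λ·ΔX + cos λ·ΔY = −(0.986147)·(-8) + (-0.165876)·(585) = -89.15 m.
ΔN = −sin φ cos λ·ΔX − sin φ sin λ·ΔY + cos φ·ΔZ = −(0.150650)(-0.165876)(-8) − (0.150650)(0.986147)(585) + (0.988587)(637) = 542.62 m.
Horizontal magnitude = √(ΔE² + ΔN²) = √((-89.15)² + 542.62²) = 549.90 m.

550 m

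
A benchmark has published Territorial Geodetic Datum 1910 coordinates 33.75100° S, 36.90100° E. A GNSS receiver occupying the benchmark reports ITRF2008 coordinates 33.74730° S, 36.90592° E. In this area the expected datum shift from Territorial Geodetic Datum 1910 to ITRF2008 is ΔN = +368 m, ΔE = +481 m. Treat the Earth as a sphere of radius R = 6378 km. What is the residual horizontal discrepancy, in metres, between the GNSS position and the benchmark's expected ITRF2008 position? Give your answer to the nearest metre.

Observed coordinate differences: Δφ = +0.00370°, Δλ = +0.00492°.
Converting to metres (1° lat = 111317 m, cos φ = 0.831460): observed ΔN = 411.9 m, observed ΔE = 455.4 m.
Subtracting the expected shift leaves a residual of 411.9 − (368) = 43.9 m north and 455.4 − (481) = -25.6 m east.
Residual distance = √(43.9² + (-25.6)²) = 50.8 m.

51 m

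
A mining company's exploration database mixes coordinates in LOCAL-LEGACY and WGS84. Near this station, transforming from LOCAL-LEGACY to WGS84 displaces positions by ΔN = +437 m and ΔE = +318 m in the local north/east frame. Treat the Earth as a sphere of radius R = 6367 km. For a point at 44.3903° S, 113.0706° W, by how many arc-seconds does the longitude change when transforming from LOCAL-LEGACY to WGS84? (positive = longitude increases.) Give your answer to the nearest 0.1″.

Δλ = 14.4″

At latitude -44.3903°, cos φ = 0.714591.
One radian of longitude at latitude φ spans R cos φ, so Δλ = ΔE / (R cos φ) = 318.0 / (6367000 × 0.714591) = 6.9893e-05 rad = 14.416″.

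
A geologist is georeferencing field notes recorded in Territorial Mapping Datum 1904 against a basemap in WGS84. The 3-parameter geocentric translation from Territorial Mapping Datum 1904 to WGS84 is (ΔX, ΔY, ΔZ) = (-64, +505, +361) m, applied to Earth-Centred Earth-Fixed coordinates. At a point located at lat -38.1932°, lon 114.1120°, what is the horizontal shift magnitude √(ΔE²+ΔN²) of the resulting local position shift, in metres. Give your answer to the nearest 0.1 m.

603.3 m

The local east axis at (φ, λ) is (−sin λ, cos λ, 0), so ΔE = −sin(114.1120°)·(-64) + cos(114.1120°)·505 = -147.89 m.
The local north axis is (−sin φ cos λ, −sin φ sin λ, cos φ), giving ΔN = 16.166 + 285.005 + 283.721 = 584.89 m.
Horizontal magnitude = √(ΔE² + ΔN²) = √((-147.89)² + 584.89²) = 603.30 m.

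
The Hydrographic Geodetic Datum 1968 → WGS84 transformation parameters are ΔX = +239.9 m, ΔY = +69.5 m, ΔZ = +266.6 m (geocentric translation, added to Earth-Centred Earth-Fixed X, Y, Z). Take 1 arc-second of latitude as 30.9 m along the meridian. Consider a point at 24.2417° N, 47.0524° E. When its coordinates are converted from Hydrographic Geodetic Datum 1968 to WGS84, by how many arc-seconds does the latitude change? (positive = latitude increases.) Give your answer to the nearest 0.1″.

Δφ = 5.0″

sin φ = 0.410587, cos φ = 0.911822, sin λ = 0.731977, cos λ = 0.681329.
North component: ΔN = −sin φ cos λ·ΔX − sin φ sin λ·ΔY + cos φ·ΔZ = −(0.410587)(0.681329)(239.9) − (0.410587)(0.731977)(69.5) + (0.911822)(266.6) = 155.09 m.
1° of latitude spans 3600 × 30.90 = 111240 m, so Δφ = 155.09 / 111240 × 3600 = 5.019″.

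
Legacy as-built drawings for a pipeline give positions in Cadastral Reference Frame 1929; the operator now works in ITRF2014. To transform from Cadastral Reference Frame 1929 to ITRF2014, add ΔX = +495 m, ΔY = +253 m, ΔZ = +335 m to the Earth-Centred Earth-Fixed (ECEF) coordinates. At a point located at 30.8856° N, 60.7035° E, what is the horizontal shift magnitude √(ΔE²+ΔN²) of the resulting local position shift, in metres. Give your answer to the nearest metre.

At φ = 30.8856°, λ = 60.7035°: sin φ = 0.513326, cos φ = 0.858194, sin λ = 0.872099, cos λ = 0.489329.
ΔE = −sin λ·ΔX + cos λ·ΔY = −(0.872099)·(495) + (0.489329)·(253) = -307.89 m.
ΔN = −sin φ cos λ·ΔX − sin φ sin λ·ΔY + cos φ·ΔZ = −(0.513326)(0.489329)(495) − (0.513326)(0.872099)(253) + (0.858194)(335) = 49.90 m.
Horizontal magnitude = √(ΔE² + ΔN²) = √((-307.89)² + 49.90²) = 311.91 m.

312 m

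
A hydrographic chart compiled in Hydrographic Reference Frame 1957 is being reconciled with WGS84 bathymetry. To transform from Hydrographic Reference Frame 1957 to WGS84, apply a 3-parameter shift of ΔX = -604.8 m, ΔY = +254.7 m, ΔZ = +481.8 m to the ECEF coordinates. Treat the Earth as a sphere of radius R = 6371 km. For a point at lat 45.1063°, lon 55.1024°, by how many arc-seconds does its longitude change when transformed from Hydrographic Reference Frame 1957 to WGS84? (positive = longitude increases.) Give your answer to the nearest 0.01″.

Δλ = 29.44″

sin φ = 0.708417, cos φ = 0.705794, sin λ = 0.820176, cos λ = 0.572112.
East component: ΔE = −sin λ·ΔX + cos λ·ΔY = −(0.820176)(-604.8) + (0.572112)(254.7) = 641.76 m.
1° of latitude spans πR/180 = 111195 m; at latitude φ, 1° of longitude spans that × cos φ = 78480.7 m, so Δλ = 641.76 / 78480.7 × 3600 = 29.438″.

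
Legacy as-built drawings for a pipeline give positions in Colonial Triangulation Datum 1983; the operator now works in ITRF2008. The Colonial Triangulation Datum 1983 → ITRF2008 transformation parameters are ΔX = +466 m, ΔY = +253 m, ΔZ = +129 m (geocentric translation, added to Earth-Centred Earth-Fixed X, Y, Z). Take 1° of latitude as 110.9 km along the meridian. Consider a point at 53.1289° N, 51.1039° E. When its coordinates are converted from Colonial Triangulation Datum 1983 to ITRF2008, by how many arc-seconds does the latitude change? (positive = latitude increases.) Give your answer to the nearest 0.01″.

sin φ = 0.799987, cos φ = 0.600017, sin λ = 0.778286, cos λ = 0.627910.
North component: ΔN = −sin φ cos λ·ΔX − sin φ sin λ·ΔY + cos φ·ΔZ = −(0.799987)(0.627910)(466) − (0.799987)(0.778286)(253) + (0.600017)(129) = -314.20 m.
1° of latitude spans 110900 m, so Δφ = -314.20 / 110900 × 3600 = -10.200″.

Δφ = -10.20″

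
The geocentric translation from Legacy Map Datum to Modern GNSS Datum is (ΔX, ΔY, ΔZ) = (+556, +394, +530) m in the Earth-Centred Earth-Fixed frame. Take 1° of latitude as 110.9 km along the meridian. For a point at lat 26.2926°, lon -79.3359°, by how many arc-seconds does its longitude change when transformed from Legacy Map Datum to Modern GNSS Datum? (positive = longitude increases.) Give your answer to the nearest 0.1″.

Δλ = 22.4″

sin φ = 0.442955, cos φ = 0.896544, sin λ = -0.982729, cos λ = 0.185051.
East component: ΔE = −sin λ·ΔX + cos λ·ΔY = −(-0.982729)(556) + (0.185051)(394) = 619.31 m.
1° of latitude spans 110900 m; at latitude φ, 1° of longitude spans that × cos φ = 99426.7 m, so Δλ = 619.31 / 99426.7 × 3600 = 22.424″.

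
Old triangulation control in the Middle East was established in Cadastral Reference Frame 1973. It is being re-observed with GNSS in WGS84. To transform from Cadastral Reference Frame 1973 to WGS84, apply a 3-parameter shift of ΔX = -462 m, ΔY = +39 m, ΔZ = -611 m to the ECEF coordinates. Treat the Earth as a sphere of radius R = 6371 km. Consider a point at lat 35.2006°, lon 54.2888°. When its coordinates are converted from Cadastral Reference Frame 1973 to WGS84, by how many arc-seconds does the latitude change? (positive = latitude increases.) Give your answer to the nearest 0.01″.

Δφ = -11.72″

sin φ = 0.576441, cos φ = 0.817139, sin λ = 0.811969, cos λ = 0.583700.
North component: ΔN = −sin φ cos λ·ΔX − sin φ sin λ·ΔY + cos φ·ΔZ = −(0.576441)(0.583700)(-462) − (0.576441)(0.811969)(39) + (0.817139)(-611) = -362.08 m.
1° of latitude spans πR/180 = 111195 m, so Δφ = -362.08 / 111195 × 3600 = -11.722″.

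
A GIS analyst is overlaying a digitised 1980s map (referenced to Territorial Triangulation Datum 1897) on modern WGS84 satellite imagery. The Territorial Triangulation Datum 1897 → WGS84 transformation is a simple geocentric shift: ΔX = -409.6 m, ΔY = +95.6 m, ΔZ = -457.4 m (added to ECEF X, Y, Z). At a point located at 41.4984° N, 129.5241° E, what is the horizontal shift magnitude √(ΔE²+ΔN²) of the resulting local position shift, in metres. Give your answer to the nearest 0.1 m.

The local east axis at (φ, λ) is (−sin λ, cos λ, 0), so ΔE = −sin(129.5241°)·(-409.6) + cos(129.5241°)·95.6 = 255.11 m.
The local north axis is (−sin φ cos λ, −sin φ sin λ, cos φ), giving ΔN = -172.720 − 48.861 − 342.581 = -564.16 m.
Horizontal magnitude = √(ΔE² + ΔN²) = √(255.11² + (-564.16)²) = 619.16 m.

619.2 m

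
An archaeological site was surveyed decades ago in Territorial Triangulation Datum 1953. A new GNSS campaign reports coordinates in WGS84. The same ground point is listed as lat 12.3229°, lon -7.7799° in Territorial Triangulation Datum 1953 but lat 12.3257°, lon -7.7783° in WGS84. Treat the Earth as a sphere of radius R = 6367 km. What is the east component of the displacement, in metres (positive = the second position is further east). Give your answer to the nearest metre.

Δφ = 12.3257° − 12.3229° = +0.0028°; Δλ = -7.7783° − -7.7799° = +0.0016°.
1° along a meridian = πR/180 = 111125 m.
ΔN = Δφ × 111125 = 311.2 m; ΔE = Δλ × 111125 × cos(12.3229°) = +0.0016 × 111125 × 0.976960 = 173.7 m.

ΔE = 174 m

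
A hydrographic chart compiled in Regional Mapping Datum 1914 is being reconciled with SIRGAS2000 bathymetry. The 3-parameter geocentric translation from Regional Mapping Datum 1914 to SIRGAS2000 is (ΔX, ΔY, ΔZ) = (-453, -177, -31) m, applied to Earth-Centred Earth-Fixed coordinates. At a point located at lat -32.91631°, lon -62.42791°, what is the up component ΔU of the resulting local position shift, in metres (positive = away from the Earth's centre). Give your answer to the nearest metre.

The local up (radial) axis is (cos φ cos λ, cos φ sin λ, sin φ), giving ΔU = -176.017 + 131.710 + 16.846 = -27.46 m.

ΔU = -27 m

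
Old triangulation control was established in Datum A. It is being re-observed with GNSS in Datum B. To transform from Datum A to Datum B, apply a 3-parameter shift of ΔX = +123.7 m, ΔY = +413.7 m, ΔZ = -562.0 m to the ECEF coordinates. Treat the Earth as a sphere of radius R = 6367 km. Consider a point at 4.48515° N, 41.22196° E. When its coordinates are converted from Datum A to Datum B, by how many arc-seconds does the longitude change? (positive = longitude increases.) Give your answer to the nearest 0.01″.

sin φ = 0.078201, cos φ = 0.996938, sin λ = 0.658978, cos λ = 0.752162.
East component: ΔE = −sin λ·ΔX + cos λ·ΔY = −(0.658978)(123.7) + (0.752162)(413.7) = 229.65 m.
1° of latitude spans πR/180 = 111125 m; at latitude φ, 1° of longitude spans that × cos φ = 110784.8 m, so Δλ = 229.65 / 110784.8 × 3600 = 7.463″.

Δλ = 7.46″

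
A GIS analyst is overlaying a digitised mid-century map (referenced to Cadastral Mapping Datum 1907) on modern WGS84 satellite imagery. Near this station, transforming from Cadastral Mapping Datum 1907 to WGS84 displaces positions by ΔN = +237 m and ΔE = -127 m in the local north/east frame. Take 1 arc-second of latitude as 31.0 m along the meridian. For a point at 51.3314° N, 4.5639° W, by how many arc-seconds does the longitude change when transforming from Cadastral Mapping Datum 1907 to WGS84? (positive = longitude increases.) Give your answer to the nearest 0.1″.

Δλ = -6.6″

At latitude 51.3314°, cos φ = 0.624815.
1″ of longitude at this latitude = 31.00 × cos φ = 19.3693 m, so Δλ = -127.0 / 19.3693 = -6.557″.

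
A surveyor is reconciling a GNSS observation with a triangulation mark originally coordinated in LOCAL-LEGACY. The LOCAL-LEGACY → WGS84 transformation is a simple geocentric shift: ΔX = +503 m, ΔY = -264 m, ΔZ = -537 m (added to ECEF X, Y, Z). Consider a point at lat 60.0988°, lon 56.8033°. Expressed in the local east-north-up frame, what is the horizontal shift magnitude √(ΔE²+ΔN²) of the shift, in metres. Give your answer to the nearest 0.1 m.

At φ = 60.0988°, λ = 56.8033°: sin φ = 0.866886, cos φ = 0.498506, sin λ = 0.836796, cos λ = 0.547515.
ΔE = −sin λ·ΔX + cos λ·ΔY = −(0.836796)·(503) + (0.547515)·(-264) = -565.45 m.
ΔN = −sin φ cos λ·ΔX − sin φ sin λ·ΔY + cos φ·ΔZ = −(0.866886)(0.547515)(503) − (0.866886)(0.836796)(-264) + (0.498506)(-537) = -314.93 m.
Horizontal magnitude = √(ΔE² + ΔN²) = √((-565.45)² + (-314.93)²) = 647.24 m.

647.2 m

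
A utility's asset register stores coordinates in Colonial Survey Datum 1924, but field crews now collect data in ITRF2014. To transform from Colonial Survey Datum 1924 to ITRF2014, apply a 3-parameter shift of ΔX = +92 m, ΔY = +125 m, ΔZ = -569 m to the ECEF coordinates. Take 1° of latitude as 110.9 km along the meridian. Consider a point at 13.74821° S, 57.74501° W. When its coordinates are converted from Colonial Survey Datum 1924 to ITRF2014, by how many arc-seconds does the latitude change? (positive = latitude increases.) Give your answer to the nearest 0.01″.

sin φ = -0.237656, cos φ = 0.971349, sin λ = -0.845681, cos λ = 0.533688.
North component: ΔN = −sin φ cos λ·ΔX − sin φ sin λ·ΔY + cos φ·ΔZ = −(-0.237656)(0.533688)(92) − (-0.237656)(-0.845681)(125) + (0.971349)(-569) = -566.15 m.
1° of latitude spans 110900 m, so Δφ = -566.15 / 110900 × 3600 = -18.378″.

Δφ = -18.38″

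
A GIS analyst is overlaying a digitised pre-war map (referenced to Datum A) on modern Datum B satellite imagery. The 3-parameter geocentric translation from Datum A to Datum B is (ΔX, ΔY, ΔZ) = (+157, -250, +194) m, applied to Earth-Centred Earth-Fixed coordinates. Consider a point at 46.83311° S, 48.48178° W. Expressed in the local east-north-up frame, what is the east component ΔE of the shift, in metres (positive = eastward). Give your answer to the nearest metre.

ΔE = -48 m

At φ = -46.83311°, λ = -48.48178°: sin φ = -0.729364, cos φ = 0.684126, sin λ = -0.748745, cos λ = 0.662858.
ΔE = −sin λ·ΔX + cos λ·ΔY = −(-0.748745)·(157) + (0.662858)·(-250) = -48.16 m.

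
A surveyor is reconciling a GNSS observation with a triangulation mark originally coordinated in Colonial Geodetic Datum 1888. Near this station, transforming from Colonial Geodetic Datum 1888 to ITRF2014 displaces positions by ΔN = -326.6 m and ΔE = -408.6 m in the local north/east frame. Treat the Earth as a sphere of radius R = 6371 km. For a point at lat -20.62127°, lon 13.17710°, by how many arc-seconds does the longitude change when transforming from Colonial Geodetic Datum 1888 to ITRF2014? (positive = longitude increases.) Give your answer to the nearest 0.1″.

Δλ = -14.1″

At latitude -20.62127°, cos φ = 0.935929.
One radian of longitude at latitude φ spans R cos φ, so Δλ = ΔE / (R cos φ) = -408.6 / (6371000 × 0.935929) = -6.8525e-05 rad = -14.134″.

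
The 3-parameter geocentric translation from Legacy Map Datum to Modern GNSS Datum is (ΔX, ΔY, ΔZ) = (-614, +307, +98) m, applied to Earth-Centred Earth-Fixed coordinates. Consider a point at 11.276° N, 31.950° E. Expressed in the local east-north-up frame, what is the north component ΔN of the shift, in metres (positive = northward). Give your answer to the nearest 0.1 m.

ΔN = 166.2 m

At φ = 11.276°, λ = 31.950°: sin φ = 0.195535, cos φ = 0.980697, sin λ = 0.529179, cos λ = 0.848510.
ΔN = −sin φ cos λ·ΔX − sin φ sin λ·ΔY + cos φ·ΔZ = −(0.195535)(0.848510)(-614) − (0.195535)(0.529179)(307) + (0.980697)(98) = 166.21 m.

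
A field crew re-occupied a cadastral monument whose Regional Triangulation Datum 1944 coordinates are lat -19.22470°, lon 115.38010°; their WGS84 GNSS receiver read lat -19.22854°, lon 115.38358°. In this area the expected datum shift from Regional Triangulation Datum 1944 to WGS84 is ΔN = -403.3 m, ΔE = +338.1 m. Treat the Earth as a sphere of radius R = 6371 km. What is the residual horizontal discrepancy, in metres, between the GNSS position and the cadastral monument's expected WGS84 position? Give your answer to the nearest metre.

Observed coordinate differences: Δφ = -0.00384°, Δλ = +0.00348°.
Converting to metres (1° lat = 111195 m, cos φ = 0.944235): observed ΔN = -427.0 m, observed ΔE = 365.4 m.
Subtracting the expected shift leaves a residual of -427.0 − (-403.3) = -23.7 m north and 365.4 − (338.1) = 27.3 m east.
Residual distance = √((-23.7)² + 27.3²) = 36.1 m.

36 m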